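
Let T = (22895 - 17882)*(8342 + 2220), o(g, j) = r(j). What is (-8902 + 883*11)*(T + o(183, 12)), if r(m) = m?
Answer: 42940274898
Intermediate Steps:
o(g, j) = j
T = 52947306 (T = 5013*10562 = 52947306)
(-8902 + 883*11)*(T + o(183, 12)) = (-8902 + 883*11)*(52947306 + 12) = (-8902 + 9713)*52947318 = 811*52947318 = 42940274898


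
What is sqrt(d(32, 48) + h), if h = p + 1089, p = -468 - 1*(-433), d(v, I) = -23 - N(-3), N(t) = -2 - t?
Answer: sqrt(1030) ≈ 32.094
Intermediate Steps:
d(v, I) = -24 (d(v, I) = -23 - (-2 - 1*(-3)) = -23 - (-2 + 3) = -23 - 1*1 = -23 - 1 = -24)
p = -35 (p = -468 + 433 = -35)
h = 1054 (h = -35 + 1089 = 1054)
sqrt(d(32, 48) + h) = sqrt(-24 + 1054) = sqrt(1030)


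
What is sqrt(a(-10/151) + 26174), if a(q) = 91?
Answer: sqrt(26265) ≈ 162.06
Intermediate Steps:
sqrt(a(-10/151) + 26174) = sqrt(91 + 26174) = sqrt(26265)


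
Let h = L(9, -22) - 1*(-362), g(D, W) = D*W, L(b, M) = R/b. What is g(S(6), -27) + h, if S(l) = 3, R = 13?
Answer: 2542/9 ≈ 282.44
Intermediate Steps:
L(b, M) = 13/b
h = 3271/9 (h = 13/9 - 1*(-362) = 13*(⅑) + 362 = 13/9 + 362 = 3271/9 ≈ 363.44)
g(S(6), -27) + h = 3*(-27) + 3271/9 = -81 + 3271/9 = 2542/9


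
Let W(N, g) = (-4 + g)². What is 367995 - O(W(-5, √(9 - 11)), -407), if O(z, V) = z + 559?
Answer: 367422 + 8*I*√2 ≈ 3.6742e+5 + 11.314*I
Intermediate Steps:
O(z, V) = 559 + z
367995 - O(W(-5, √(9 - 11)), -407) = 367995 - (559 + (-4 + √(9 - 11))²) = 367995 - (559 + (-4 + √(-2))²) = 367995 - (559 + (-4 + I*√2)²) = 367995 + (-559 - (-4 + I*√2)²) = 367436 - (-4 + I*√2)²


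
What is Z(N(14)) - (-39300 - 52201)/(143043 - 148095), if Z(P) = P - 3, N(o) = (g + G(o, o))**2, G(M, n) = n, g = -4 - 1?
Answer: 302555/5052 ≈ 59.888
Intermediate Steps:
g = -5
N(o) = (-5 + o)**2
Z(P) = -3 + P
Z(N(14)) - (-39300 - 52201)/(143043 - 148095) = (-3 + (-5 + 14)**2) - (-39300 - 52201)/(143043 - 148095) = (-3 + 9**2) - (-91501)/(-5052) = (-3 + 81) - (-91501)*(-1)/5052 = 78 - 1*91501/5052 = 78 - 91501/5052 = 302555/5052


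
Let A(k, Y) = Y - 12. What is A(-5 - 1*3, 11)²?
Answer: 1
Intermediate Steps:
A(k, Y) = -12 + Y
A(-5 - 1*3, 11)² = (-12 + 11)² = (-1)² = 1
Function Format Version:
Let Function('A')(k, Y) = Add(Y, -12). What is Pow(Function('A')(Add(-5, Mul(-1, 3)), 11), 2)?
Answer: 1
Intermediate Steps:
Function('A')(k, Y) = Add(-12, Y)
Pow(Function('A')(Add(-5, Mul(-1, 3)), 11), 2) = Pow(Add(-12, 11), 2) = Pow(-1, 2) = 1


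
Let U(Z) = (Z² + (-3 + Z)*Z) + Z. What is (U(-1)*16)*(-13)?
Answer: -832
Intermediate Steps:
U(Z) = Z + Z² + Z*(-3 + Z) (U(Z) = (Z² + Z*(-3 + Z)) + Z = Z + Z² + Z*(-3 + Z))
(U(-1)*16)*(-13) = ((2*(-1)*(-1 - 1))*16)*(-13) = ((2*(-1)*(-2))*16)*(-13) = (4*16)*(-13) = 64*(-13) = -832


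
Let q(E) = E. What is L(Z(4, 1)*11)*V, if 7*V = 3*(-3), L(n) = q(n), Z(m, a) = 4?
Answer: -396/7 ≈ -56.571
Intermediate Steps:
L(n) = n
V = -9/7 (V = (3*(-3))/7 = (⅐)*(-9) = -9/7 ≈ -1.2857)
L(Z(4, 1)*11)*V = (4*11)*(-9/7) = 44*(-9/7) = -396/7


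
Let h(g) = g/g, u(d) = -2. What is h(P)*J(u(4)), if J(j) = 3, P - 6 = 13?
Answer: 3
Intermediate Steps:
P = 19 (P = 6 + 13 = 19)
h(g) = 1
h(P)*J(u(4)) = 1*3 = 3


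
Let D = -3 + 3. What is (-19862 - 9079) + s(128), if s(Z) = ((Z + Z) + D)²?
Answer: 36595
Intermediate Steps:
D = 0
s(Z) = 4*Z² (s(Z) = ((Z + Z) + 0)² = (2*Z + 0)² = (2*Z)² = 4*Z²)
(-19862 - 9079) + s(128) = (-19862 - 9079) + 4*128² = -28941 + 4*16384 = -28941 + 65536 = 36595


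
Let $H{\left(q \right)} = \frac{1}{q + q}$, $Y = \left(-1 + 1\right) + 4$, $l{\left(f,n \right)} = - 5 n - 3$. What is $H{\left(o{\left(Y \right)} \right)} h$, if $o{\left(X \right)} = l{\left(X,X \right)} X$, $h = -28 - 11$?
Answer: $\frac{39}{184} \approx 0.21196$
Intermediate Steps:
$l{\left(f,n \right)} = -3 - 5 n$
$Y = 4$ ($Y = 0 + 4 = 4$)
$h = -39$
$o{\left(X \right)} = X \left(-3 - 5 X\right)$ ($o{\left(X \right)} = \left(-3 - 5 X\right) X = X \left(-3 - 5 X\right)$)
$H{\left(q \right)} = \frac{1}{2 q}$
$H{\left(o{\left(Y \right)} \right)} h = \frac{1}{2 \left(\left(-1\right) 4 \left(3 + 5 \cdot 4\right)\right)} \left(-39\right) = \frac{1}{2 \left(\left(-1\right) 4 \left(3 + 20\right)\right)} \left(-39\right) = \frac{1}{2 \left(\left(-1\right) 4 \cdot 23\right)} \left(-39\right) = \frac{1}{2 \left(-92\right)} \left(-39\right) = \frac{1}{2} \left(- \frac{1}{92}\right) \left(-39\right) = \left(- \frac{1}{184}\right) \left(-39\right) = \frac{39}{184}$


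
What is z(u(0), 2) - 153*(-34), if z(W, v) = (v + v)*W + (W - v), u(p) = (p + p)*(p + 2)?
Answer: 5200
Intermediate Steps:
u(p) = 2*p*(2 + p) (u(p) = (2*p)*(2 + p) = 2*p*(2 + p))
z(W, v) = W - v + 2*W*v (z(W, v) = (2*v)*W + (W - v) = 2*W*v + (W - v) = W - v + 2*W*v)
z(u(0), 2) - 153*(-34) = (2*0*(2 + 0) - 1*2 + 2*(2*0*(2 + 0))*2) - 153*(-34) = (2*0*2 - 2 + 2*(2*0*2)*2) + 5202 = (0 - 2 + 2*0*2) + 5202 = (0 - 2 + 0) + 5202 = -2 + 5202 = 5200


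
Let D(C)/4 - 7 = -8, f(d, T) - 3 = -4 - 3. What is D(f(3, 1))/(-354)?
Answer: 2/177 ≈ 0.011299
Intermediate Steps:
f(d, T) = -4 (f(d, T) = 3 + (-4 - 3) = 3 - 7 = -4)
D(C) = -4 (D(C) = 28 + 4*(-8) = 28 - 32 = -4)
D(f(3, 1))/(-354) = -4/(-354) = -4*(-1/354) = 2/177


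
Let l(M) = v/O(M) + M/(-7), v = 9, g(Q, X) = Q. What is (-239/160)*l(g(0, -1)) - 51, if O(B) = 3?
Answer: -8877/160 ≈ -55.481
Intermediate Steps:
l(M) = 3 - M/7 (l(M) = 9/3 + M/(-7) = 9*(⅓) + M*(-⅐) = 3 - M/7)
(-239/160)*l(g(0, -1)) - 51 = (-239/160)*(3 - ⅐*0) - 51 = (-239*1/160)*(3 + 0) - 51 = -239/160*3 - 51 = -717/160 - 51 = -8877/160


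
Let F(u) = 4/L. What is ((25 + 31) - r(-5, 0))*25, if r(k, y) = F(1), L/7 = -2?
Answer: 9850/7 ≈ 1407.1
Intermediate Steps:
L = -14 (L = 7*(-2) = -14)
F(u) = -2/7 (F(u) = 4/(-14) = 4*(-1/14) = -2/7)
r(k, y) = -2/7
((25 + 31) - r(-5, 0))*25 = ((25 + 31) - 1*(-2/7))*25 = (56 + 2/7)*25 = (394/7)*25 = 9850/7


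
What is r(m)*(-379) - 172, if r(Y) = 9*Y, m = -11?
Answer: 37349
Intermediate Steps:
r(m)*(-379) - 172 = (9*(-11))*(-379) - 172 = -99*(-379) - 172 = 37521 - 172 = 37349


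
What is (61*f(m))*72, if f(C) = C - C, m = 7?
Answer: 0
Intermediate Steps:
f(C) = 0
(61*f(m))*72 = (61*0)*72 = 0*72 = 0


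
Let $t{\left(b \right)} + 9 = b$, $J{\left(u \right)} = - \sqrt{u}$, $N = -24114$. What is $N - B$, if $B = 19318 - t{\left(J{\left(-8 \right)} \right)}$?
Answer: $-43441 - 2 i \sqrt{2} \approx -43441.0 - 2.8284 i$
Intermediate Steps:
$t{\left(b \right)} = -9 + b$
$B = 19327 + 2 i \sqrt{2}$ ($B = 19318 - \left(-9 - \sqrt{-8}\right) = 19318 - \left(-9 - 2 i \sqrt{2}\right) = 19318 + \left(9 + 2 i \sqrt{2}\right) = 19327 + 2 i \sqrt{2} \approx 19327.0 + 2.8284 i$)
$N - B = -24114 - \left(19327 + 2 i \sqrt{2}\right) = -43441 - 2 i \sqrt{2}$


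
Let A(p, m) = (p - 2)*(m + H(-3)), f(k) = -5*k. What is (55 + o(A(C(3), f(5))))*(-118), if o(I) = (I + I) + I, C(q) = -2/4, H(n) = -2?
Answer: -30385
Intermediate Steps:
C(q) = -½ (C(q) = -2*¼ = -½)
A(p, m) = (-2 + m)*(-2 + p) (A(p, m) = (p - 2)*(m - 2) = (-2 + p)*(-2 + m) = (-2 + m)*(-2 + p))
o(I) = 3*I (o(I) = 2*I + I = 3*I)
(55 + o(A(C(3), f(5))))*(-118) = (55 + 3*(4 - (-10)*5 - 2*(-½) - 5*5*(-½)))*(-118) = (55 + 3*(4 - 2*(-25) + 1 - 25*(-½)))*(-118) = (55 + 3*(4 + 50 + 1 + 25/2))*(-118) = (55 + 3*(135/2))*(-118) = (55 + 405/2)*(-118) = (515/2)*(-118) = -30385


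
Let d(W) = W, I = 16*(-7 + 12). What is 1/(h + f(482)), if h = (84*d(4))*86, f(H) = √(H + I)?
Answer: 14448/417489127 - √562/834978254 ≈ 3.4578e-5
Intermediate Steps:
I = 80 (I = 16*5 = 80)
f(H) = √(80 + H) (f(H) = √(H + 80) = √(80 + H))
h = 28896 (h = (84*4)*86 = 336*86 = 28896)
1/(h + f(482)) = 1/(28896 + √(80 + 482)) = 1/(28896 + √562)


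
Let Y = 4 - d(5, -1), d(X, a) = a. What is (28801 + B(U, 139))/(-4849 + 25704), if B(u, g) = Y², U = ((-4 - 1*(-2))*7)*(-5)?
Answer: 28826/20855 ≈ 1.3822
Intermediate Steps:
U = 70 (U = ((-4 + 2)*7)*(-5) = -2*7*(-5) = -14*(-5) = 70)
Y = 5 (Y = 4 - 1*(-1) = 4 + 1 = 5)
B(u, g) = 25 (B(u, g) = 5² = 25)
(28801 + B(U, 139))/(-4849 + 25704) = (28801 + 25)/(-4849 + 25704) = 28826/20855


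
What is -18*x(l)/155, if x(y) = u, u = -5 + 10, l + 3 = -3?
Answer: -18/31 ≈ -0.58065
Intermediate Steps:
l = -6 (l = -3 - 3 = -6)
u = 5
x(y) = 5
-18*x(l)/155 = -90/155 = -18*1/31 = -18/31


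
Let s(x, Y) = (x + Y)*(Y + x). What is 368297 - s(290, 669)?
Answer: -551384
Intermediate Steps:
s(x, Y) = (Y + x)² (s(x, Y) = (Y + x)*(Y + x) = (Y + x)²)
368297 - s(290, 669) = 368297 - (669 + 290)² = 368297 - 1*959² = 368297 - 1*919681 = 368297 - 919681 = -551384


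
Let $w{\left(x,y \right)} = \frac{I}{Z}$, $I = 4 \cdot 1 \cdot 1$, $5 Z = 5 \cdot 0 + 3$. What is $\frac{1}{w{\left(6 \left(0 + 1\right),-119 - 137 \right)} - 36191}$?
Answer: $- \frac{3}{108553} \approx -2.7636 \cdot 10^{-5}$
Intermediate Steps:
$Z = \frac{3}{5}$ ($Z = \frac{5 \cdot 0 + 3}{5} = \frac{0 + 3}{5} = \frac{1}{5} \cdot 3 = \frac{3}{5} \approx 0.6$)
$I = 4$ ($I = 4 \cdot 1 = 4$)
$w{\left(x,y \right)} = \frac{20}{3}$ ($w{\left(x,y \right)} = \frac{4}{\frac{3}{5}} = 4 \cdot \frac{5}{3} = \frac{20}{3}$)
$\frac{1}{w{\left(6 \left(0 + 1\right),-119 - 137 \right)} - 36191} = \frac{1}{\frac{20}{3} - 36191} = \frac{1}{- \frac{108553}{3}} = - \frac{3}{108553}$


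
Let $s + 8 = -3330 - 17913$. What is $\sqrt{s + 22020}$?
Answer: $\sqrt{769} \approx 27.731$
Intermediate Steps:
$s = -21251$ ($s = -8 - 21243 = -21251$)
$\sqrt{s + 22020} = \sqrt{-21251 + 22020} = \sqrt{769}$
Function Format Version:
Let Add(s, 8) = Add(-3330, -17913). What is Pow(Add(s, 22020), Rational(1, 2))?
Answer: Pow(769, Rational(1, 2)) ≈ 27.731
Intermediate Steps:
s = -21251 (s = Add(-8, Add(-3330, -17913)) = Add(-8, -21243) = -21251)
Pow(Add(s, 22020), Rational(1, 2)) = Pow(Add(-21251, 22020), Rational(1, 2)) = Pow(769, Rational(1, 2))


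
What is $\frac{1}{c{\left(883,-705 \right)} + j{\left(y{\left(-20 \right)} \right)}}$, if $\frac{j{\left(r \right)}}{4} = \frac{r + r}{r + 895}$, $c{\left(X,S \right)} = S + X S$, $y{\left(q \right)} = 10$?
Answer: $- \frac{181}{112802804} \approx -1.6046 \cdot 10^{-6}$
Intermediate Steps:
$c{\left(X,S \right)} = S + S X$
$j{\left(r \right)} = \frac{8 r}{895 + r}$ ($j{\left(r \right)} = 4 \frac{r + r}{r + 895} = 4 \frac{2 r}{895 + r} = \frac{8 r}{895 + r}$)
$\frac{1}{c{\left(883,-705 \right)} + j{\left(y{\left(-20 \right)} \right)}} = \frac{1}{- 705 \left(1 + 883\right) + 8 \cdot 10 \frac{1}{895 + 10}} = \frac{1}{\left(-705\right) 884 + 8 \cdot 10 \cdot \frac{1}{905}} = \frac{1}{-623220 + 8 \cdot 10 \cdot \frac{1}{905}} = \frac{1}{-623220 + \frac{16}{181}} = \frac{1}{- \frac{112802804}{181}} = - \frac{181}{112802804}$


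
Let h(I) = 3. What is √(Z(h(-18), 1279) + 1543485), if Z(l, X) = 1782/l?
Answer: √1544079 ≈ 1242.6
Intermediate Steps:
√(Z(h(-18), 1279) + 1543485) = √(1782/3 + 1543485) = √(1782*(⅓) + 1543485) = √(594 + 1543485) = √1544079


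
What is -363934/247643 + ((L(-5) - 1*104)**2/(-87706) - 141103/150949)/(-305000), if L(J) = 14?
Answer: -734769336865585349313/499983238335054155000 ≈ -1.4696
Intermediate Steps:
-363934/247643 + ((L(-5) - 1*104)**2/(-87706) - 141103/150949)/(-305000) = -363934/247643 + ((14 - 1*104)**2/(-87706) - 141103/150949)/(-305000) = -363934*1/247643 + ((14 - 104)**2*(-1/87706) - 141103*1/150949)*(-1/305000) = -363934/247643 + ((-90)**2*(-1/87706) - 141103/150949)*(-1/305000) = -363934/247643 + (8100*(-1/87706) - 141103/150949)*(-1/305000) = -363934/247643 + (-4050/43853 - 141103/150949)*(-1/305000) = -363934/247643 - 6799133309/6619566497*(-1/305000) = -363934/247643 + 6799133309/2018967781585000 = -734769336865585349313/499983238335054155000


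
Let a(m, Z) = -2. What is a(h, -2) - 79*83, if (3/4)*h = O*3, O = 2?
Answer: -6559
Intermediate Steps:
h = 8 (h = 4*(2*3)/3 = (4/3)*6 = 8)
a(h, -2) - 79*83 = -2 - 79*83 = -2 - 6557 = -6559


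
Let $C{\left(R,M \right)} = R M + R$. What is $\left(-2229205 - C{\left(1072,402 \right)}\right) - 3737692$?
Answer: $-6398913$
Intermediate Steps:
$C{\left(R,M \right)} = R + M R$ ($C{\left(R,M \right)} = M R + R = R + M R$)
$\left(-2229205 - C{\left(1072,402 \right)}\right) - 3737692 = \left(-2229205 - 1072 \left(1 + 402\right)\right) - 3737692 = \left(-2229205 - 1072 \cdot 403\right) - 3737692 = \left(-2229205 - 432016\right) - 3737692 = -2661221 - 3737692 = -6398913$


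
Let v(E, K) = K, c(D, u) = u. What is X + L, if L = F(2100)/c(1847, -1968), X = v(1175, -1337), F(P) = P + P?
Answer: -109809/82 ≈ -1339.1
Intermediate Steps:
F(P) = 2*P
X = -1337
L = -175/82 (L = (2*2100)/(-1968) = 4200*(-1/1968) = -175/82 ≈ -2.1341)
X + L = -1337 - 175/82 = -109809/82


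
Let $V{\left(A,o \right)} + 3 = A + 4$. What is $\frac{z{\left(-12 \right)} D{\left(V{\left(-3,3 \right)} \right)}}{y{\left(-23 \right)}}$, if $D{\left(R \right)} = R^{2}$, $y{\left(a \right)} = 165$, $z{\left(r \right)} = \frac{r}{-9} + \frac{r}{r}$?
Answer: $\frac{28}{495} \approx 0.056566$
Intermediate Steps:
$V{\left(A,o \right)} = 1 + A$ ($V{\left(A,o \right)} = -3 + \left(A + 4\right) = -3 + \left(4 + A\right) = 1 + A$)
$z{\left(r \right)} = 1 - \frac{r}{9}$ ($z{\left(r \right)} = r \left(- \frac{1}{9}\right) + 1 = - \frac{r}{9} + 1 = 1 - \frac{r}{9}$)
$\frac{z{\left(-12 \right)} D{\left(V{\left(-3,3 \right)} \right)}}{y{\left(-23 \right)}} = \frac{\left(1 - - \frac{4}{3}\right) \left(1 - 3\right)^{2}}{165} = \left(1 + \frac{4}{3}\right) \left(-2\right)^{2} \cdot \frac{1}{165} = \frac{7}{3} \cdot 4 \cdot \frac{1}{165} = \frac{28}{3} \cdot \frac{1}{165} = \frac{28}{495}$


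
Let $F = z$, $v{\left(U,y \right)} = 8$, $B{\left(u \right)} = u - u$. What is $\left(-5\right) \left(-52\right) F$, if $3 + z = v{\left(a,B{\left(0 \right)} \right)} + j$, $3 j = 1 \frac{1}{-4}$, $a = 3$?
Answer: $\frac{3835}{3} \approx 1278.3$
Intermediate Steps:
$B{\left(u \right)} = 0$
$j = - \frac{1}{12}$ ($j = \frac{1 \frac{1}{-4}}{3} = \frac{1 \left(- \frac{1}{4}\right)}{3} = \frac{1}{3} \left(- \frac{1}{4}\right) = - \frac{1}{12} \approx -0.083333$)
$z = \frac{59}{12}$ ($z = -3 + \left(8 - \frac{1}{12}\right) = -3 + \frac{95}{12} = \frac{59}{12} \approx 4.9167$)
$F = \frac{59}{12} \approx 4.9167$
$\left(-5\right) \left(-52\right) F = \left(-5\right) \left(-52\right) \frac{59}{12} = 260 \cdot \frac{59}{12} = \frac{3835}{3}$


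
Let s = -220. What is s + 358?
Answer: 138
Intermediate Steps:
s + 358 = -220 + 358 = 138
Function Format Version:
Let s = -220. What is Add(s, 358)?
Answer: 138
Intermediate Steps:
Add(s, 358) = Add(-220, 358) = 138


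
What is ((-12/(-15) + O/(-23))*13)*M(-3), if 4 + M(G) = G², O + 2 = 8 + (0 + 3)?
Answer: 611/23 ≈ 26.565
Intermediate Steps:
O = 9 (O = -2 + (8 + (0 + 3)) = -2 + (8 + 3) = -2 + 11 = 9)
M(G) = -4 + G²
((-12/(-15) + O/(-23))*13)*M(-3) = ((-12/(-15) + 9/(-23))*13)*(-4 + (-3)²) = ((-12*(-1/15) + 9*(-1/23))*13)*(-4 + 9) = ((⅘ - 9/23)*13)*5 = ((47/115)*13)*5 = (611/115)*5 = 611/23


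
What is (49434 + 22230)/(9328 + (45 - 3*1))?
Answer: 35832/4685 ≈ 7.6482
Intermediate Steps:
(49434 + 22230)/(9328 + (45 - 3*1)) = 71664/(9328 + (45 - 3)) = 71664/(9328 + 42) = 71664/9370 = 71664*(1/9370) = 35832/4685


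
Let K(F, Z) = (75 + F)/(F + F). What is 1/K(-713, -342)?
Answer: 713/319 ≈ 2.2351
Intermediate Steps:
K(F, Z) = (75 + F)/(2*F) (K(F, Z) = (75 + F)/((2*F)) = (75 + F)*(1/(2*F)) = (75 + F)/(2*F))
1/K(-713, -342) = 1/((½)*(75 - 713)/(-713)) = 1/((½)*(-1/713)*(-638)) = 1/(319/713) = 713/319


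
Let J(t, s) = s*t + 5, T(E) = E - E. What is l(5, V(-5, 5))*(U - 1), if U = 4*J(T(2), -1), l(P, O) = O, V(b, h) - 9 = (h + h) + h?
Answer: 456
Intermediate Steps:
T(E) = 0
V(b, h) = 9 + 3*h (V(b, h) = 9 + ((h + h) + h) = 9 + (2*h + h) = 9 + 3*h)
J(t, s) = 5 + s*t
U = 20 (U = 4*(5 - 1*0) = 4*(5 + 0) = 4*5 = 20)
l(5, V(-5, 5))*(U - 1) = (9 + 3*5)*(20 - 1) = (9 + 15)*19 = 24*19 = 456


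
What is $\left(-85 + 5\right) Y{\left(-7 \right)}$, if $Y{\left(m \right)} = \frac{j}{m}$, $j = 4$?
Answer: $\frac{320}{7} \approx 45.714$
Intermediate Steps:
$Y{\left(m \right)} = \frac{4}{m}$
$\left(-85 + 5\right) Y{\left(-7 \right)} = \left(-85 + 5\right) \frac{4}{-7} = - 80 \cdot 4 \left(- \frac{1}{7}\right) = \left(-80\right) \left(- \frac{4}{7}\right) = \frac{320}{7}$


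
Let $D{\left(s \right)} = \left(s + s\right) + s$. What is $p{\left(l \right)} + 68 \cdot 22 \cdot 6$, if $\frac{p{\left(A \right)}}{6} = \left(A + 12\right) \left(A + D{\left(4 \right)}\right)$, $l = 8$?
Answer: $11376$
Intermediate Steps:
$D{\left(s \right)} = 3 s$ ($D{\left(s \right)} = 2 s + s = 3 s$)
$p{\left(A \right)} = 6 \left(12 + A\right)^{2}$ ($p{\left(A \right)} = 6 \left(A + 12\right) \left(A + 3 \cdot 4\right) = 6 \left(12 + A\right) \left(A + 12\right) = 6 \left(12 + A\right) \left(12 + A\right) = 6 \left(12 + A\right)^{2}$)
$p{\left(l \right)} + 68 \cdot 22 \cdot 6 = \left(864 + 6 \cdot 8^{2} + 144 \cdot 8\right) + 68 \cdot 22 \cdot 6 = \left(864 + 6 \cdot 64 + 1152\right) + 68 \cdot 132 = \left(864 + 384 + 1152\right) + 8976 = 2400 + 8976 = 11376$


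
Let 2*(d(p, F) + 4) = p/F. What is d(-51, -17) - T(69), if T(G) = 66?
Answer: -137/2 ≈ -68.500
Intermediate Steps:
d(p, F) = -4 + p/(2*F) (d(p, F) = -4 + (p/F)/2 = -4 + p/(2*F))
d(-51, -17) - T(69) = (-4 + (½)*(-51)/(-17)) - 1*66 = (-4 + (½)*(-51)*(-1/17)) - 66 = (-4 + 3/2) - 66 = -5/2 - 66 = -137/2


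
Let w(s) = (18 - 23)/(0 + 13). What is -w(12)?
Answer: 5/13 ≈ 0.38462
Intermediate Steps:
w(s) = -5/13
-w(12) = -1*(-5/13) = 5/13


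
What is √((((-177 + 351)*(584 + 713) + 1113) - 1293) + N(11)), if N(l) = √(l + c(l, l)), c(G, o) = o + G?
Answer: √(225498 + √33) ≈ 474.87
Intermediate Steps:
c(G, o) = G + o
N(l) = √3*√l (N(l) = √(l + (l + l)) = √(l + 2*l) = √(3*l) = √3*√l)
√((((-177 + 351)*(584 + 713) + 1113) - 1293) + N(11)) = √((((-177 + 351)*(584 + 713) + 1113) - 1293) + √3*√11) = √(((174*1297 + 1113) - 1293) + √33) = √(((225678 + 1113) - 1293) + √33) = √((226791 - 1293) + √33) = √(225498 + √33)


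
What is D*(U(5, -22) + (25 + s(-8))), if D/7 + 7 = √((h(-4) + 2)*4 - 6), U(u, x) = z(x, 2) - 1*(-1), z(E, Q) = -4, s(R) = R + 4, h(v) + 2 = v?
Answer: -882 + 126*I*√22 ≈ -882.0 + 590.99*I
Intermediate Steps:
h(v) = -2 + v
s(R) = 4 + R
U(u, x) = -3 (U(u, x) = -4 - 1*(-1) = -4 + 1 = -3)
D = -49 + 7*I*√22 (D = -49 + 7*√(((-2 - 4) + 2)*4 - 6) = -49 + 7*√((-6 + 2)*4 - 6) = -49 + 7*√(-4*4 - 6) = -49 + 7*√(-16 - 6) = -49 + 7*√(-22) = -49 + 7*(I*√22) = -49 + 7*I*√22 ≈ -49.0 + 32.833*I)
D*(U(5, -22) + (25 + s(-8))) = (-49 + 7*I*√22)*(-3 + (25 + (4 - 8))) = (-49 + 7*I*√22)*(-3 + (25 - 4)) = (-49 + 7*I*√22)*(-3 + 21) = (-49 + 7*I*√22)*18 = -882 + 126*I*√22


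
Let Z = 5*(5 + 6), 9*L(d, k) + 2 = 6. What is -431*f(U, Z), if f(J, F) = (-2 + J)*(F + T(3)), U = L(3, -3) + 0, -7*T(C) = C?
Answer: 329284/9 ≈ 36587.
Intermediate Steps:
L(d, k) = 4/9 (L(d, k) = -2/9 + (⅑)*6 = -2/9 + ⅔ = 4/9)
Z = 55 (Z = 5*11 = 55)
T(C) = -C/7
U = 4/9 (U = 4/9 + 0 = 4/9 ≈ 0.44444)
f(J, F) = (-2 + J)*(-3/7 + F) (f(J, F) = (-2 + J)*(F - ⅐*3) = (-2 + J)*(F - 3/7) = (-2 + J)*(-3/7 + F))
-431*f(U, Z) = -431*(6/7 - 2*55 - 3/7*4/9 + 55*(4/9)) = -431*(6/7 - 110 - 4/21 + 220/9) = -431*(-764/9) = 329284/9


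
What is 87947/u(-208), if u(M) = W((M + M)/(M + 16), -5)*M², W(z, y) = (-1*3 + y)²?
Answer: 87947/2768896 ≈ 0.031762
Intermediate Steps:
W(z, y) = (-3 + y)²
u(M) = 64*M² (u(M) = (-3 - 5)²*M² = (-8)²*M² = 64*M²)
87947/u(-208) = 87947/((64*(-208)²)) = 87947/((64*43264)) = 87947/2768896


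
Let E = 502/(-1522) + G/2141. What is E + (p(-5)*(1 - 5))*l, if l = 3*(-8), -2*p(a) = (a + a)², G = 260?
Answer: -7820984331/1629301 ≈ -4800.2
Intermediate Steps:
p(a) = -2*a² (p(a) = -(a + a)²/2 = -4*a²/2 = -2*a²)
l = -24
E = -339531/1629301 (E = 502/(-1522) + 260/2141 = 502*(-1/1522) + 260*(1/2141) = -251/761 + 260/2141 = -339531/1629301 ≈ -0.20839)
E + (p(-5)*(1 - 5))*l = -339531/1629301 + ((-2*(-5)²)*(1 - 5))*(-24) = -339531/1629301 + (-2*25*(-4))*(-24) = -339531/1629301 - 50*(-4)*(-24) = -339531/1629301 + 200*(-24) = -339531/1629301 - 4800 = -7820984331/1629301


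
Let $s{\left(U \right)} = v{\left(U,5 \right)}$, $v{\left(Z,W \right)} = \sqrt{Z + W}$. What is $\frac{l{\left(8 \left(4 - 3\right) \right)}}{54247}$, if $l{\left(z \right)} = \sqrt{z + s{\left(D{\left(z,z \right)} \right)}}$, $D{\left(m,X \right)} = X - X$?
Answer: $\frac{\sqrt{8 + \sqrt{5}}}{54247} \approx 5.8978 \cdot 10^{-5}$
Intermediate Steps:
$v{\left(Z,W \right)} = \sqrt{W + Z}$
$D{\left(m,X \right)} = 0$
$s{\left(U \right)} = \sqrt{5 + U}$
$l{\left(z \right)} = \sqrt{z + \sqrt{5}}$ ($l{\left(z \right)} = \sqrt{z + \sqrt{5 + 0}} = \sqrt{z + \sqrt{5}}$)
$\frac{l{\left(8 \left(4 - 3\right) \right)}}{54247} = \frac{\sqrt{8 \left(4 - 3\right) + \sqrt{5}}}{54247} = \sqrt{8 \cdot 1 + \sqrt{5}} \cdot \frac{1}{54247} = \sqrt{8 + \sqrt{5}} \cdot \frac{1}{54247} = \frac{\sqrt{8 + \sqrt{5}}}{54247}$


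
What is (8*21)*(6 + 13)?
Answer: 3192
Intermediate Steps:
(8*21)*(6 + 13) = 168*19 = 3192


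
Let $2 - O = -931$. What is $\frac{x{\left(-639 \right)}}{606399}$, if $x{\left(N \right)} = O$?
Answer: $\frac{311}{202133} \approx 0.0015386$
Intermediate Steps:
$O = 933$ ($O = 2 - -931 = 2 + 931 = 933$)
$x{\left(N \right)} = 933$
$\frac{x{\left(-639 \right)}}{606399} = \frac{933}{606399} = 933 \cdot \frac{1}{606399} = \frac{311}{202133}$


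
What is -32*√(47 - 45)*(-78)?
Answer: 2496*√2 ≈ 3529.9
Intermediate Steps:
-32*√(47 - 45)*(-78) = -32*√2*(-78) = 2496*√2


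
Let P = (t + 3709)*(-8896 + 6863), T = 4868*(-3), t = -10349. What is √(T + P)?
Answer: 2*√3371129 ≈ 3672.1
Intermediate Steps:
T = -14604
P = 13499120 (P = (-10349 + 3709)*(-8896 + 6863) = -6640*(-2033) = 13499120)
√(T + P) = √(-14604 + 13499120) = √13484516 = 2*√3371129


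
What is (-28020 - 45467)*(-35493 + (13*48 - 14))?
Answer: 2563447021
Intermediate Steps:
(-28020 - 45467)*(-35493 + (13*48 - 14)) = -73487*(-35493 + (624 - 14)) = -73487*(-35493 + 610) = -73487*(-34883) = 2563447021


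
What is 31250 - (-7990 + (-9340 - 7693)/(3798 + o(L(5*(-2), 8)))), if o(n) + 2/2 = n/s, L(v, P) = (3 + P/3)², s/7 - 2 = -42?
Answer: 375497168400/9568151 ≈ 39245.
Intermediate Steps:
s = -280 (s = 14 + 7*(-42) = 14 - 294 = -280)
L(v, P) = (3 + P/3)² (L(v, P) = (3 + P*(⅓))² = (3 + P/3)²)
o(n) = -1 - n/280 (o(n) = -1 + n/(-280) = -1 - n/280)
31250 - (-7990 + (-9340 - 7693)/(3798 + o(L(5*(-2), 8)))) = 31250 - (-7990 + (-9340 - 7693)/(3798 + (-1 - (9 + 8)²/2520))) = 31250 - (-7990 - 17033/(3798 + (-1 - 17²/2520))) = 31250 - (-7990 - 17033/(3798 + (-1 - 289/2520))) = 31250 - (-7990 - 17033/(3798 - 2809/2520)) = 31250 - (-7990 - 17033/9568151/2520) = 31250 - (-7990 - 17033*2520/9568151) = 31250 - (-7990 - 42923160/9568151) = 31250 - 1*(-76492449650/9568151) = 31250 + 76492449650/9568151 = 375497168400/9568151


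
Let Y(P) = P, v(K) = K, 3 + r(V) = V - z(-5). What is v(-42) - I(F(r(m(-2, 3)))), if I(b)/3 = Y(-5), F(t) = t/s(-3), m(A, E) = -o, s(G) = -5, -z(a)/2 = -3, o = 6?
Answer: -27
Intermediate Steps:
z(a) = 6 (z(a) = -2*(-3) = 6)
m(A, E) = -6 (m(A, E) = -1*6 = -6)
r(V) = -9 + V (r(V) = -3 + (V - 1*6) = -3 + (V - 6) = -3 + (-6 + V) = -9 + V)
F(t) = -t/5 (F(t) = t/(-5) = t*(-1/5) = -t/5)
I(b) = -15 (I(b) = 3*(-5) = -15)
v(-42) - I(F(r(m(-2, 3)))) = -42 - 1*(-15) = -42 + 15 = -27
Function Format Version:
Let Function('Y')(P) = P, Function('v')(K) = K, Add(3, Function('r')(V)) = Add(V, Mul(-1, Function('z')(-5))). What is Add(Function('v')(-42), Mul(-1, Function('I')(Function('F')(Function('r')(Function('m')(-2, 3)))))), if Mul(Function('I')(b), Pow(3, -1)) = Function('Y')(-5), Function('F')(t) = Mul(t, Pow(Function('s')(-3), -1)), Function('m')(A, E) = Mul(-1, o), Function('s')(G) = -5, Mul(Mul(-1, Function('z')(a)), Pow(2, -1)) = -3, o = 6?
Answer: -27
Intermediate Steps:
Function('z')(a) = 6 (Function('z')(a) = Mul(-2, -3) = 6)
Function('m')(A, E) = -6 (Function('m')(A, E) = Mul(-1, 6) = -6)
Function('r')(V) = Add(-9, V) (Function('r')(V) = Add(-3, Add(V, Mul(-1, 6))) = Add(-3, Add(V, -6)) = Add(-3, Add(-6, V)) = Add(-9, V))
Function('F')(t) = Mul(Rational(-1, 5), t) (Function('F')(t) = Mul(t, Pow(-5, -1)) = Mul(t, Rational(-1, 5)) = Mul(Rational(-1, 5), t))
Function('I')(b) = -15 (Function('I')(b) = Mul(3, -5) = -15)
Add(Function('v')(-42), Mul(-1, Function('I')(Function('F')(Function('r')(Function('m')(-2, 3)))))) = Add(-42, Mul(-1, -15)) = Add(-42, 15) = -27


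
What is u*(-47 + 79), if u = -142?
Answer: -4544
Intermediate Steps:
u*(-47 + 79) = -142*(-47 + 79) = -142*32 = -4544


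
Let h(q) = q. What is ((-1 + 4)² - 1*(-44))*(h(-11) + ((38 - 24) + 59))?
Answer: 3286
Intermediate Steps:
((-1 + 4)² - 1*(-44))*(h(-11) + ((38 - 24) + 59)) = ((-1 + 4)² - 1*(-44))*(-11 + ((38 - 24) + 59)) = (3² + 44)*(-11 + (14 + 59)) = (9 + 44)*(-11 + 73) = 53*62 = 3286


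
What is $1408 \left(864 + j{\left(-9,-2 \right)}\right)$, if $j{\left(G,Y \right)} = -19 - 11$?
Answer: $1174272$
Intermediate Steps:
$j{\left(G,Y \right)} = -30$
$1408 \left(864 + j{\left(-9,-2 \right)}\right) = 1408 \left(864 - 30\right) = 1408 \cdot 834 = 1174272$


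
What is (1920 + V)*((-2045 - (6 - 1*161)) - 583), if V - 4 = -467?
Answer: -3603161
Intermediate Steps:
V = -463 (V = 4 - 467 = -463)
(1920 + V)*((-2045 - (6 - 1*161)) - 583) = (1920 - 463)*((-2045 - (6 - 1*161)) - 583) = 1457*((-2045 - (6 - 161)) - 583) = 1457*((-2045 - 1*(-155)) - 583) = 1457*((-2045 + 155) - 583) = 1457*(-1890 - 583) = 1457*(-2473) = -3603161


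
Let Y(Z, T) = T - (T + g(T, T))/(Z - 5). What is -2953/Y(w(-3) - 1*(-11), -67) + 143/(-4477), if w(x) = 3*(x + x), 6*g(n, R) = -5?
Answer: 86466709/2129017 ≈ 40.613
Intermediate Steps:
g(n, R) = -⅚ (g(n, R) = (⅙)*(-5) = -⅚)
w(x) = 6*x (w(x) = 3*(2*x) = 6*x)
Y(Z, T) = T - (-⅚ + T)/(-5 + Z) (Y(Z, T) = T - (T - ⅚)/(Z - 5) = T - (-⅚ + T)/(-5 + Z))
-2953/Y(w(-3) - 1*(-11), -67) + 143/(-4477) = -2953*(-5 + (6*(-3) - 1*(-11)))/(⅚ - 6*(-67) - 67*(6*(-3) - 1*(-11))) + 143/(-4477) = -2953*(-5 + (-18 + 11))/(⅚ + 402 - 67*(-18 + 11)) + 143*(-1/4477) = -2953*(-5 - 7)/(⅚ + 402 - 67*(-7)) - 13/407 = -2953*(-12/(⅚ + 402 + 469)) - 13/407 = -2953/((-1/12*5231/6)) - 13/407 = -2953/(-5231/72) - 13/407 = -2953*(-72/5231) - 13/407 = 212616/5231 - 13/407 = 86466709/2129017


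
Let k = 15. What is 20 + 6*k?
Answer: 110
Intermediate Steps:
20 + 6*k = 20 + 6*15 = 20 + 90 = 110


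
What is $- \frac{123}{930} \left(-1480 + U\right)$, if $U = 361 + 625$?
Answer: $\frac{10127}{155} \approx 65.335$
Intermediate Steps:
$U = 986$
$- \frac{123}{930} \left(-1480 + U\right) = - \frac{123}{930} \left(-1480 + 986\right) = \left(-123\right) \frac{1}{930} \left(-494\right) = \left(- \frac{41}{310}\right) \left(-494\right) = \frac{10127}{155}$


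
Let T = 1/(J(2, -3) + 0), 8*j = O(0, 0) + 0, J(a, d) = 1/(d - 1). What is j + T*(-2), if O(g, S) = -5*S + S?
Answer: 8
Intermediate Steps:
J(a, d) = 1/(-1 + d)
O(g, S) = -4*S
j = 0 (j = (-4*0 + 0)/8 = (0 + 0)/8 = (1/8)*0 = 0)
T = -4 (T = 1/(1/(-1 - 3) + 0) = 1/(1/(-4) + 0) = 1/(-1/4 + 0) = 1/(-1/4) = -4)
j + T*(-2) = 0 - 4*(-2) = 0 + 8 = 8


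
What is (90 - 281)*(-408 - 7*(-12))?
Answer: 61884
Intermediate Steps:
(90 - 281)*(-408 - 7*(-12)) = -191*(-408 + 84) = -191*(-324) = 61884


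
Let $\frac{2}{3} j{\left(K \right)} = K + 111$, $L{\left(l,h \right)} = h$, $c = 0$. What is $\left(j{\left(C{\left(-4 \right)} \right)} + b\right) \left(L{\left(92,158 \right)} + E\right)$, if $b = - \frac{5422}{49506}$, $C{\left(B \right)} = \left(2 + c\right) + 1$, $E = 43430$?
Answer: $\frac{184379506576}{24753} \approx 7.4488 \cdot 10^{6}$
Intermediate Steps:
$C{\left(B \right)} = 3$ ($C{\left(B \right)} = \left(2 + 0\right) + 1 = 2 + 1 = 3$)
$b = - \frac{2711}{24753}$ ($b = \left(-5422\right) \frac{1}{49506} = - \frac{2711}{24753} \approx -0.10952$)
$j{\left(K \right)} = \frac{333}{2} + \frac{3 K}{2}$ ($j{\left(K \right)} = \frac{3 \left(K + 111\right)}{2} = \frac{3 \left(111 + K\right)}{2} = \frac{333}{2} + \frac{3 K}{2}$)
$\left(j{\left(C{\left(-4 \right)} \right)} + b\right) \left(L{\left(92,158 \right)} + E\right) = \left(\left(\frac{333}{2} + \frac{3}{2} \cdot 3\right) - \frac{2711}{24753}\right) \left(158 + 43430\right) = \left(\left(\frac{333}{2} + \frac{9}{2}\right) - \frac{2711}{24753}\right) 43588 = \left(171 - \frac{2711}{24753}\right) 43588 = \frac{4230052}{24753} \cdot 43588 = \frac{184379506576}{24753}$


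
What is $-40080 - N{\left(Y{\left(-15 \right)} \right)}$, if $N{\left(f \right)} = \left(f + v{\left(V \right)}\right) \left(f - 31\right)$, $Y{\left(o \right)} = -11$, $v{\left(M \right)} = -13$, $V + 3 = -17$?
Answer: $-41088$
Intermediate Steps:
$V = -20$ ($V = -3 - 17 = -20$)
$N{\left(f \right)} = \left(-31 + f\right) \left(-13 + f\right)$ ($N{\left(f \right)} = \left(f - 13\right) \left(f - 31\right) = \left(-13 + f\right) \left(-31 + f\right) = \left(-31 + f\right) \left(-13 + f\right)$)
$-40080 - N{\left(Y{\left(-15 \right)} \right)} = -40080 - \left(403 + \left(-11\right)^{2} - -484\right) = -40080 - \left(403 + 121 + 484\right) = -40080 - 1008 = -41088$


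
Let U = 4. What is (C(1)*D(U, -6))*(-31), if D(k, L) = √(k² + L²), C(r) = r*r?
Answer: -62*√13 ≈ -223.54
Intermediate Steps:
C(r) = r²
D(k, L) = √(L² + k²)
(C(1)*D(U, -6))*(-31) = (1²*√((-6)² + 4²))*(-31) = (1*√(36 + 16))*(-31) = (1*√52)*(-31) = (1*(2*√13))*(-31) = (2*√13)*(-31) = -62*√13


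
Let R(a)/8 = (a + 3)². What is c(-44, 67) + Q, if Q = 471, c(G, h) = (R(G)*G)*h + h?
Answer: -39644166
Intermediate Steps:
R(a) = 8*(3 + a)² (R(a) = 8*(a + 3)² = 8*(3 + a)²)
c(G, h) = h + 8*G*h*(3 + G)² (c(G, h) = ((8*(3 + G)²)*G)*h + h = (8*G*(3 + G)²)*h + h = 8*G*h*(3 + G)² + h = h + 8*G*h*(3 + G)²)
c(-44, 67) + Q = 67*(1 + 8*(-44)*(3 - 44)²) + 471 = 67*(1 + 8*(-44)*(-41)²) + 471 = 67*(1 + 8*(-44)*1681) + 471 = 67*(1 - 591712) + 471 = 67*(-591711) + 471 = -39644637 + 471 = -39644166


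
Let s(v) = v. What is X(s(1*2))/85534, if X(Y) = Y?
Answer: 1/42767 ≈ 2.3383e-5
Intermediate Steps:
X(s(1*2))/85534 = (1*2)/85534 = 2*(1/85534) = 1/42767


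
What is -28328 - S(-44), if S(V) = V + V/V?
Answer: -28285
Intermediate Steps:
S(V) = 1 + V (S(V) = V + 1 = 1 + V)
-28328 - S(-44) = -28328 - (1 - 44) = -28328 - 1*(-43) = -28328 + 43 = -28285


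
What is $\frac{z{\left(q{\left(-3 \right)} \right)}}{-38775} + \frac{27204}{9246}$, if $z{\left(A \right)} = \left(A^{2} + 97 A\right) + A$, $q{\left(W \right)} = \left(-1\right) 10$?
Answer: $\frac{3221126}{1086405} \approx 2.9649$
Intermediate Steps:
$q{\left(W \right)} = -10$
$z{\left(A \right)} = A^{2} + 98 A$
$\frac{z{\left(q{\left(-3 \right)} \right)}}{-38775} + \frac{27204}{9246} = \frac{\left(-10\right) \left(98 - 10\right)}{-38775} + \frac{27204}{9246} = \left(-10\right) 88 \left(- \frac{1}{38775}\right) + 27204 \cdot \frac{1}{9246} = \left(-880\right) \left(- \frac{1}{38775}\right) + \frac{4534}{1541} = \frac{16}{705} + \frac{4534}{1541} = \frac{3221126}{1086405}$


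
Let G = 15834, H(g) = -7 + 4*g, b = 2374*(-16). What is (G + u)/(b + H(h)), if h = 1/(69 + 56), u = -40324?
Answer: 3061250/4748871 ≈ 0.64463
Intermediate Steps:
h = 1/125 ≈ 0.0080000
b = -37984
(G + u)/(b + H(h)) = (15834 - 40324)/(-37984 + (-7 + 4*(1/125))) = -24490/(-37984 + (-7 + 4/125)) = -24490/(-37984 - 871/125) = -24490/(-4748871/125) = -24490*(-125/4748871) = 3061250/4748871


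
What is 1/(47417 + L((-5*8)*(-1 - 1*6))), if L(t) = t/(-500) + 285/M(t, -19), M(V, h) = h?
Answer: 25/1185036 ≈ 2.1096e-5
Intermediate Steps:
L(t) = -15 - t/500 (L(t) = t/(-500) + 285/(-19) = t*(-1/500) + 285*(-1/19) = -t/500 - 15 = -15 - t/500)
1/(47417 + L((-5*8)*(-1 - 1*6))) = 1/(47417 + (-15 - (-5*8)*(-1 - 1*6)/500)) = 1/(47417 + (-15 - (-2)*(-1 - 6)/25)) = 1/(47417 + (-15 - (-2)*(-7)/25)) = 1/(47417 + (-15 - 1/500*280)) = 1/(47417 + (-15 - 14/25)) = 1/(47417 - 389/25) = 1/(1185036/25) = 25/1185036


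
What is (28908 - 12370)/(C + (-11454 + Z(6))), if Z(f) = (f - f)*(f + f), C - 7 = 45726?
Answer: 16538/34279 ≈ 0.48245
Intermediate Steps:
C = 45733 (C = 7 + 45726 = 45733)
Z(f) = 0 (Z(f) = 0*(2*f) = 0)
(28908 - 12370)/(C + (-11454 + Z(6))) = (28908 - 12370)/(45733 + (-11454 + 0)) = 16538/(45733 - 11454) = 16538/34279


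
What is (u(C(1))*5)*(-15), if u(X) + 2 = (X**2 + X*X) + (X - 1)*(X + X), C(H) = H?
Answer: 0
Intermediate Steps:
u(X) = -2 + 2*X**2 + 2*X*(-1 + X) (u(X) = -2 + ((X**2 + X*X) + (X - 1)*(X + X)) = -2 + ((X**2 + X**2) + (-1 + X)*(2*X)) = -2 + (2*X**2 + 2*X*(-1 + X)) = -2 + 2*X**2 + 2*X*(-1 + X))
(u(C(1))*5)*(-15) = ((-2 - 2*1 + 4*1**2)*5)*(-15) = ((-2 - 2 + 4*1)*5)*(-15) = ((-2 - 2 + 4)*5)*(-15) = (0*5)*(-15) = 0*(-15) = 0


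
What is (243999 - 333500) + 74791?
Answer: -14710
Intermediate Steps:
(243999 - 333500) + 74791 = -89501 + 74791 = -14710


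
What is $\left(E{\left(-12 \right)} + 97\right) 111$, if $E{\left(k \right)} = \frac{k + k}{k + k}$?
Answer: $10878$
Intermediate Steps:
$E{\left(k \right)} = 1$ ($E{\left(k \right)} = \frac{2 k}{2 k} = 2 k \frac{1}{2 k} = 1$)
$\left(E{\left(-12 \right)} + 97\right) 111 = \left(1 + 97\right) 111 = 98 \cdot 111 = 10878$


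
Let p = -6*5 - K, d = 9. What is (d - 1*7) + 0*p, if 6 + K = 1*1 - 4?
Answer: 2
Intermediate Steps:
K = -9 (K = -6 + (1*1 - 4) = -6 + (1 - 4) = -6 - 3 = -9)
p = -21 (p = -6*5 - 1*(-9) = -30 + 9 = -21)
(d - 1*7) + 0*p = (9 - 1*7) + 0*(-21) = (9 - 7) + 0 = 2 + 0 = 2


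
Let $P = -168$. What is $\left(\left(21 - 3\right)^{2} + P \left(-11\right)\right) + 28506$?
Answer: $30678$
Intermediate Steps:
$\left(\left(21 - 3\right)^{2} + P \left(-11\right)\right) + 28506 = \left(\left(21 - 3\right)^{2} - -1848\right) + 28506 = \left(18^{2} + 1848\right) + 28506 = \left(324 + 1848\right) + 28506 = 2172 + 28506 = 30678$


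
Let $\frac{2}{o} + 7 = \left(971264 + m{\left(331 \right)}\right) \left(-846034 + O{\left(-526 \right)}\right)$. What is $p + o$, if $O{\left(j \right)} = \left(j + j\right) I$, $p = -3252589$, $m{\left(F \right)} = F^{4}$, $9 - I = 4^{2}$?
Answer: $- \frac{32746690217617722438675}{10067884450699957} \approx -3.2526 \cdot 10^{6}$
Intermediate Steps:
$I = -7$ ($I = 9 - 4^{2} = 9 - 16 = -7$)
$O{\left(j \right)} = - 14 j$ ($O{\left(j \right)} = \left(j + j\right) \left(-7\right) = 2 j \left(-7\right) = - 14 j$)
$o = - \frac{2}{10067884450699957}$ ($o = \frac{2}{-7 + \left(971264 + 331^{4}\right) \left(-846034 - -7364\right)} = \frac{2}{-7 + \left(971264 + 12003612721\right) \left(-846034 + 7364\right)} = \frac{2}{-7 + 12004583985 \left(-838670\right)} = \frac{2}{-7 - 10067884450699950} = \frac{2}{-10067884450699957} = 2 \left(- \frac{1}{10067884450699957}\right) = - \frac{2}{10067884450699957} \approx -1.9865 \cdot 10^{-16}$)
$p + o = -3252589 - \frac{2}{10067884450699957} = - \frac{32746690217617722438675}{10067884450699957}$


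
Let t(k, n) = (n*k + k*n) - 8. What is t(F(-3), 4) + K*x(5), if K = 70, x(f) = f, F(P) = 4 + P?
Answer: 350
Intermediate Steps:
t(k, n) = -8 + 2*k*n (t(k, n) = (k*n + k*n) - 8 = 2*k*n - 8 = -8 + 2*k*n)
t(F(-3), 4) + K*x(5) = (-8 + 2*(4 - 3)*4) + 70*5 = (-8 + 2*1*4) + 350 = (-8 + 8) + 350 = 0 + 350 = 350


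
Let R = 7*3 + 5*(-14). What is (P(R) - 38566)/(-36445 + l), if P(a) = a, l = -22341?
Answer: 38615/58786 ≈ 0.65687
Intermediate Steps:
R = -49 (R = 21 - 70 = -49)
(P(R) - 38566)/(-36445 + l) = (-49 - 38566)/(-36445 - 22341) = -38615/(-58786) = -38615*(-1/58786) = 38615/58786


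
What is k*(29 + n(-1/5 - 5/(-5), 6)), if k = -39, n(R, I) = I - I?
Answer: -1131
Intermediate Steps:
n(R, I) = 0
k*(29 + n(-1/5 - 5/(-5), 6)) = -39*(29 + 0) = -39*29 = -1131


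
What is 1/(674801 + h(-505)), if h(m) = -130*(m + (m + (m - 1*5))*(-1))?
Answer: 1/608501 ≈ 1.6434e-6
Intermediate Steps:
h(m) = -650 + 130*m (h(m) = -130*(m + (m + (m - 5))*(-1)) = -130*(m + (m + (-5 + m))*(-1)) = -130*(m + (-5 + 2*m)*(-1)) = -130*(m + (5 - 2*m)) = -130*(5 - m) = -650 + 130*m)
1/(674801 + h(-505)) = 1/(674801 + (-650 + 130*(-505))) = 1/(674801 + (-650 - 65650)) = 1/(674801 - 66300) = 1/608501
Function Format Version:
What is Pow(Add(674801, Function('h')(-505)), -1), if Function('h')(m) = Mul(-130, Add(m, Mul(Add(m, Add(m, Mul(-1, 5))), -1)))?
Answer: Rational(1, 608501) ≈ 1.6434e-6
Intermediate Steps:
Function('h')(m) = Add(-650, Mul(130, m)) (Function('h')(m) = Mul(-130, Add(m, Mul(Add(m, Add(m, -5)), -1))) = Mul(-130, Add(m, Mul(Add(m, Add(-5, m)), -1))) = Mul(-130, Add(m, Mul(Add(-5, Mul(2, m)), -1))) = Mul(-130, Add(m, Add(5, Mul(-2, m)))) = Mul(-130, Add(5, Mul(-1, m))) = Add(-650, Mul(130, m)))
Pow(Add(674801, Function('h')(-505)), -1) = Pow(Add(674801, Add(-650, Mul(130, -505))), -1) = Pow(Add(674801, Add(-650, -65650)), -1) = Pow(Add(674801, -66300), -1) = Pow(608501, -1) = Rational(1, 608501)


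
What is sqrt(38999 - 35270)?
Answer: sqrt(3729) ≈ 61.066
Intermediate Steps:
sqrt(38999 - 35270) = sqrt(3729)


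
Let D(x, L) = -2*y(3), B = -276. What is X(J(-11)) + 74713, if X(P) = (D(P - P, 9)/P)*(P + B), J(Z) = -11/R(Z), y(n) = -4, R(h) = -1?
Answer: 819723/11 ≈ 74520.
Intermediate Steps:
D(x, L) = 8 (D(x, L) = -2*(-4) = 8)
J(Z) = 11 (J(Z) = -11/(-1) = -11*(-1) = 11)
X(P) = 8*(-276 + P)/P (X(P) = (8/P)*(P - 276) = (8/P)*(-276 + P) = 8*(-276 + P)/P)
X(J(-11)) + 74713 = (8 - 2208/11) + 74713 = -2120/11 + 74713 = 819723/11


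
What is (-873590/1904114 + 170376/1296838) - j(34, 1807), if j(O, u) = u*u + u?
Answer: -2016857919739587837/617331847883 ≈ -3.2671e+6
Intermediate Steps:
j(O, u) = u + u**2 (j(O, u) = u**2 + u = u + u**2)
(-873590/1904114 + 170376/1296838) - j(34, 1807) = (-873590/1904114 + 170376/1296838) - 1807*(1 + 1807) = (-873590*1/1904114 + 170376*(1/1296838)) - 1807*1808 = (-436795/952057 + 85188/648419) - 1*3267056 = -202122345389/617331847883 - 3267056 = -2016857919739587837/617331847883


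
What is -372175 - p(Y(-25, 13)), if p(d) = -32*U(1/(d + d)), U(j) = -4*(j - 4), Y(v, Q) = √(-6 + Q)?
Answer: -371663 - 64*√7/7 ≈ -3.7169e+5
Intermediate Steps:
U(j) = 16 - 4*j (U(j) = -4*(-4 + j) = 16 - 4*j)
p(d) = -512 + 64/d (p(d) = -32*(16 - 4/(d + d)) = -32*(16 - 4*1/(2*d)) = -32*(16 - 2/d) = -512 + 64/d)
-372175 - p(Y(-25, 13)) = -372175 - (-512 + 64/(√(-6 + 13))) = -372175 - (-512 + 64/(√7)) = -372175 - (-512 + 64*(√7/7)) = -372175 - (-512 + 64*√7/7) = -372175 + (512 - 64*√7/7) = -371663 - 64*√7/7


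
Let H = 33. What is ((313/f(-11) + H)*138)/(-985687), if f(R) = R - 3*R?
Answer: -71691/10842557 ≈ -0.0066120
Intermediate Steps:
f(R) = -2*R
((313/f(-11) + H)*138)/(-985687) = ((313/((-2*(-11))) + 33)*138)/(-985687) = ((313/22 + 33)*138)*(-1/985687) = ((1039/22)*138)*(-1/985687) = (71691/11)*(-1/985687) = -71691/10842557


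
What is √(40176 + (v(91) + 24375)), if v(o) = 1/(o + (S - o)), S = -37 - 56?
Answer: √558301506/93 ≈ 254.07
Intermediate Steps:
S = -93
v(o) = -1/93 (v(o) = 1/(o + (-93 - o)) = 1/(-93) = -1/93)
√(40176 + (v(91) + 24375)) = √(40176 + (-1/93 + 24375)) = √(40176 + 2266874/93) = √(6003242/93) = √558301506/93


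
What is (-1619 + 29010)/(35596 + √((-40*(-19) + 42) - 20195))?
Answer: 88637276/115190419 - 27391*I*√19393/1267094609 ≈ 0.76948 - 0.0030104*I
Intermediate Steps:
(-1619 + 29010)/(35596 + √((-40*(-19) + 42) - 20195)) = 27391/(35596 + √((760 + 42) - 20195)) = 27391/(35596 + √(802 - 20195)) = 27391/(35596 + √(-19393)) = 27391/(35596 + I*√19393)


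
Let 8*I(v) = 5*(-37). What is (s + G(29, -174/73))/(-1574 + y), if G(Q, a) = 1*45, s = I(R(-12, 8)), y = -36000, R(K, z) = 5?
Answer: -175/300592 ≈ -0.00058218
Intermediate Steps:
I(v) = -185/8 (I(v) = (5*(-37))/8 = (⅛)*(-185) = -185/8)
s = -185/8 ≈ -23.125
G(Q, a) = 45
(s + G(29, -174/73))/(-1574 + y) = (-185/8 + 45)/(-1574 - 36000) = (175/8)/(-37574) = (175/8)*(-1/37574) = -175/300592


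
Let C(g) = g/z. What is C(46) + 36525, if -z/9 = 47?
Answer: 15450029/423 ≈ 36525.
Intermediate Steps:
z = -423 (z = -9*47 = -423)
C(g) = -g/423 (C(g) = g/(-423) = g*(-1/423) = -g/423)
C(46) + 36525 = -1/423*46 + 36525 = -46/423 + 36525 = 15450029/423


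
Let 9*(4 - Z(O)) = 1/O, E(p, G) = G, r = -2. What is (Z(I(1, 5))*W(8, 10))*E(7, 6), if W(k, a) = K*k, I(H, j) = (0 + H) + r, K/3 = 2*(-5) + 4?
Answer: -3552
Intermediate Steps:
K = -18 (K = 3*(2*(-5) + 4) = 3*(-10 + 4) = 3*(-6) = -18)
I(H, j) = -2 + H (I(H, j) = (0 + H) - 2 = H - 2 = -2 + H)
Z(O) = 4 - 1/(9*O)
W(k, a) = -18*k
(Z(I(1, 5))*W(8, 10))*E(7, 6) = ((4 - 1/(9*(-2 + 1)))*(-18*8))*6 = ((4 - ⅑/(-1))*(-144))*6 = ((4 - ⅑*(-1))*(-144))*6 = ((4 + ⅑)*(-144))*6 = ((37/9)*(-144))*6 = -592*6 = -3552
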